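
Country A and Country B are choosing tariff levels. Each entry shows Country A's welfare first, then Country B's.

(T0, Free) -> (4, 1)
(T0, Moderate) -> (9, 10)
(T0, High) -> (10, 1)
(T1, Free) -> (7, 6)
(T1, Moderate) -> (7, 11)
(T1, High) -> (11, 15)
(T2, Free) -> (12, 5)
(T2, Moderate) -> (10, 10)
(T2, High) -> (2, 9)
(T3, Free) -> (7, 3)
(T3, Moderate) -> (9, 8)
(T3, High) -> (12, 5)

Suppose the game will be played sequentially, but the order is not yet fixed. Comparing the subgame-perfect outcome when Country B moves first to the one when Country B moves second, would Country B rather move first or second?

If Country A leads: Country B's best replies are T0→Moderate, T1→High, T2→Moderate, T3→Moderate; Country A's induced payoffs 9, 11, 10, 9; outcome (T1, High), payoffs (11, 15).
If Country B leads: Country A's best replies are Free→T2, Moderate→T2, High→T3; Country B's induced payoffs 5, 10, 5; outcome (T2, Moderate), payoffs (10, 10).
Country B gets 10 moving first and 15 moving second, so Country B prefers to move second.

second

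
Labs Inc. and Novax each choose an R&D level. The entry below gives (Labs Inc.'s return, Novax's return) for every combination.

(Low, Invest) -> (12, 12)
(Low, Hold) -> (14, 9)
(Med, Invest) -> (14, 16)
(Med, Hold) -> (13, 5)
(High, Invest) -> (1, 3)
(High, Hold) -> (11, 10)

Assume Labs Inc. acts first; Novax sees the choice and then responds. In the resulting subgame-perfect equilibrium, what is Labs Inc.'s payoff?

Backward induction with Labs Inc. moving first.
- Low: Novax compares 12, 9 and picks Invest; Labs Inc. would get 12.
- Med: Novax compares 16, 5 and picks Invest; Labs Inc. would get 14.
- High: Novax compares 3, 10 and picks Hold; Labs Inc. would get 11.
Maximizing over 12, 14, 11, Labs Inc. chooses Med. Subgame-perfect outcome: (Med, Invest) with payoffs (14, 16).

14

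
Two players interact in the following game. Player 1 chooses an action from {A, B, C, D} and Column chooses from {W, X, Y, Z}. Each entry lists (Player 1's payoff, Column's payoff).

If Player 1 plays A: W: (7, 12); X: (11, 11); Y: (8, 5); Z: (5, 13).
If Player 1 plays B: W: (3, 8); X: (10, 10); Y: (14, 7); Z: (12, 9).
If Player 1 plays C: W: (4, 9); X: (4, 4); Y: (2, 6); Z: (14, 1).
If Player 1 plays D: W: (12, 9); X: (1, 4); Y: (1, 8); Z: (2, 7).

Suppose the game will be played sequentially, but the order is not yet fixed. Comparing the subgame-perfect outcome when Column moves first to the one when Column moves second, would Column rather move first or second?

first

If Player 1 leads: Column's best replies are A→Z, B→X, C→W, D→W; Player 1's induced payoffs 5, 10, 4, 12; outcome (D, W), payoffs (12, 9).
If Column leads: Player 1's best replies are W→D, X→A, Y→B, Z→C; Column's induced payoffs 9, 11, 7, 1; outcome (A, X), payoffs (11, 11).
Column gets 11 moving first and 9 moving second, so Column prefers to move first.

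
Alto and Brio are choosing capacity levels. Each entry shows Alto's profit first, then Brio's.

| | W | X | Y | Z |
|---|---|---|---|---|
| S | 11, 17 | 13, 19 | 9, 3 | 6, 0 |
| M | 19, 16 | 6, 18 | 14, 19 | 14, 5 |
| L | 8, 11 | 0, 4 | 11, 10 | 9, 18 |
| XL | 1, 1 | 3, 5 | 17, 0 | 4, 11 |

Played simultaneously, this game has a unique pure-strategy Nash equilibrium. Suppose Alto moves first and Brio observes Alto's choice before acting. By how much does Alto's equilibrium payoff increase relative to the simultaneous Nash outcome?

1

Brio best-responds to each possible Alto move:
- S → Brio plays X (best of 17, 19, 3, 0); Alto gets 13.
- M → Brio plays Y (best of 16, 18, 19, 5); Alto gets 14.
- L → Brio plays Z (best of 11, 4, 10, 18); Alto gets 9.
- XL → Brio plays Z (best of 1, 5, 0, 11); Alto gets 4.
Maximizing over 13, 14, 9, 4, Alto chooses M. Subgame-perfect outcome: (M, Y) with payoffs (14, 19).
For the simultaneous game, intersect best replies.
Alto's best replies: W→M; X→S; Y→XL; Z→M.
Brio's best replies: S→X; M→Y; L→Z; XL→Z.
Only (S, X) has each player best-responding; Nash payoffs (13, 19).
Alto's commitment gain: 14 − 13 = 1.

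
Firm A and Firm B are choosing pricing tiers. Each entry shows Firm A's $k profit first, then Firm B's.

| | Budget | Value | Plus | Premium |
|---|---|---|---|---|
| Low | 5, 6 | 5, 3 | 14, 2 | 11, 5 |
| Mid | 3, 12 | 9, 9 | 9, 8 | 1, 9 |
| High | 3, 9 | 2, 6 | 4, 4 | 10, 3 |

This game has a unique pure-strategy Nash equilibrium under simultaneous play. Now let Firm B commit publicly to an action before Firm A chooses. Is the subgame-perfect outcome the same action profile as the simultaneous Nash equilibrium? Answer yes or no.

no

Solve by backward induction (Firm B leads).
- Budget: BR = Low, leader payoff 6.
- Value: BR = Mid, leader payoff 9.
- Plus: BR = Low, leader payoff 2.
- Premium: BR = Low, leader payoff 5.
Among 6, 9, 2, 5, the best is 9 at Value. Subgame-perfect outcome: (Mid, Value) with payoffs (9, 9).
Now find the simultaneous Nash equilibrium.
Firm A's best replies: Budget→Low; Value→Mid; Plus→Low; Premium→Low.
Firm B's best replies: Low→Budget; Mid→Budget; High→Budget.
The unique mutual best reply is (Low, Budget), giving (5, 6).
Sequential outcome (Mid, Value) differs from the Nash profile (Low, Budget).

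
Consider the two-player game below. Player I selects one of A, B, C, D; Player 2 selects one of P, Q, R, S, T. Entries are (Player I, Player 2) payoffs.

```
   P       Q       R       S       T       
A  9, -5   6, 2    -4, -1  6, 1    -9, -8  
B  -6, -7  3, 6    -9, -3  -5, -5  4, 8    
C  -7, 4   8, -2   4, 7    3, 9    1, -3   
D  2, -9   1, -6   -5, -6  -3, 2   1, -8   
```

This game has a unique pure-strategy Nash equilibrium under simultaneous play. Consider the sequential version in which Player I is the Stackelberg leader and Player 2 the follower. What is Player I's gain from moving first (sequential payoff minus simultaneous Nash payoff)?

Solve by backward induction (Player I leads).
- A: Player 2 compares -5, 2, -1, 1, -8 and picks Q; Player I would get 6.
- B: Player 2 compares -7, 6, -3, -5, 8 and picks T; Player I would get 4.
- C: Player 2 compares 4, -2, 7, 9, -3 and picks S; Player I would get 3.
- D: Player 2 compares -9, -6, -6, 2, -8 and picks S; Player I would get -3.
Player I's induced payoffs are 6, 4, 3, -3, so Player I commits to A. Subgame-perfect outcome: (A, Q) with payoffs (6, 2).
For the simultaneous game, intersect best replies.
Player I's best replies: P→A; Q→C; R→C; S→A; T→B.
Player 2's best replies: A→Q; B→T; C→S; D→S.
Only (B, T) has each player best-responding; Nash payoffs (4, 8).
Player I's commitment gain: 6 − 4 = 2.

2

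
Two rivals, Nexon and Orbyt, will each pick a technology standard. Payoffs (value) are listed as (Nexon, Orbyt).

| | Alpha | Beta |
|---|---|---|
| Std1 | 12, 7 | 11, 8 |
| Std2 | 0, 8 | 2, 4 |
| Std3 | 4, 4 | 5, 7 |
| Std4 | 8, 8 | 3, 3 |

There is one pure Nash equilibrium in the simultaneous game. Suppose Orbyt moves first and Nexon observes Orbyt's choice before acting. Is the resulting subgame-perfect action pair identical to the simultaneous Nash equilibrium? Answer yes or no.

yes

Solve by backward induction (Orbyt leads).
- Alpha → Nexon plays Std1 (best of 12, 0, 4, 8); Orbyt gets 7.
- Beta → Nexon plays Std1 (best of 11, 2, 5, 3); Orbyt gets 8.
Maximizing over 7, 8, Orbyt chooses Beta. Subgame-perfect outcome: (Std1, Beta) with payoffs (11, 8).
For the simultaneous game, intersect best replies.
Nexon's best replies: Alpha→Std1; Beta→Std1.
Orbyt's best replies: Std1→Beta; Std2→Alpha; Std3→Beta; Std4→Alpha.
The unique mutual best reply is (Std1, Beta), giving (11, 8).
Sequential outcome (Std1, Beta) coincides with the Nash profile (Std1, Beta).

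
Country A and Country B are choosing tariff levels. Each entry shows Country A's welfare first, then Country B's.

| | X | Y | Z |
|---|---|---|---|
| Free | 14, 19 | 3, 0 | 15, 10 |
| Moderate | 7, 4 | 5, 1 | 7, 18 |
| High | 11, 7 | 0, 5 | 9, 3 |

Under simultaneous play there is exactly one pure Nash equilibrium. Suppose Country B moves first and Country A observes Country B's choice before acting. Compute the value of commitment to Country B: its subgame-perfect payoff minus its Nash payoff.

Solve by backward induction (Country B leads).
- X: BR = Free, leader payoff 19.
- Y: BR = Moderate, leader payoff 1.
- Z: BR = Free, leader payoff 10.
Among 19, 1, 10, the best is 19 at X. Subgame-perfect outcome: (Free, X) with payoffs (14, 19).
Under simultaneous play:
Country A's best replies: X→Free; Y→Moderate; Z→Free.
Country B's best replies: Free→X; Moderate→Z; High→X.
Only (Free, X) has each player best-responding; Nash payoffs (14, 19).
Country B's commitment gain: 19 − 19 = 0.

0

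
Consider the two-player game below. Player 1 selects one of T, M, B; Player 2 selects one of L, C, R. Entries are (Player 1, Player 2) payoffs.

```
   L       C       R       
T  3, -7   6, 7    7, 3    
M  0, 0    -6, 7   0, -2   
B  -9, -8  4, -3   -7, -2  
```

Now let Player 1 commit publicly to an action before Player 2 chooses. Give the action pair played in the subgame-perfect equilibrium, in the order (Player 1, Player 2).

(T, C)

Backward induction with Player 1 moving first.
- T: BR = C, leader payoff 6.
- M: BR = C, leader payoff -6.
- B: BR = R, leader payoff -7.
Player 1's induced payoffs are 6, -6, -7, so Player 1 commits to T. Subgame-perfect outcome: (T, C) with payoffs (6, 7).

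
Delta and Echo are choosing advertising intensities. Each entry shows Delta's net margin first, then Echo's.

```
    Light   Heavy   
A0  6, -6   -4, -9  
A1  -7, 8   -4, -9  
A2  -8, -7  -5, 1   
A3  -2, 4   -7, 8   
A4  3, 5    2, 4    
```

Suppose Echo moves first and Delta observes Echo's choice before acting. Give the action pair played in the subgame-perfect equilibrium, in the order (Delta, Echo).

(A4, Heavy)

Backward induction with Echo moving first.
- Light: Delta compares 6, -7, -8, -2, 3 and picks A0; Echo would get -6.
- Heavy: Delta compares -4, -4, -5, -7, 2 and picks A4; Echo would get 4.
Among -6, 4, the best is 4 at Heavy. Subgame-perfect outcome: (A4, Heavy) with payoffs (2, 4).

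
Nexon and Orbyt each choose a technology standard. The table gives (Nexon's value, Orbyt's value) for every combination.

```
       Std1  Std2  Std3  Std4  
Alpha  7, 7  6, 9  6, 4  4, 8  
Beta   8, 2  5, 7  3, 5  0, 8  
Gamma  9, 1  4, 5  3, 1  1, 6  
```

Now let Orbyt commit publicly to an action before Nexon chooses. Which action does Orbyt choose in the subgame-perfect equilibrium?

Work backward from Nexon's decision.
- Std1: Nexon compares 7, 8, 9 and picks Gamma; Orbyt would get 1.
- Std2: Nexon compares 6, 5, 4 and picks Alpha; Orbyt would get 9.
- Std3: Nexon compares 6, 3, 3 and picks Alpha; Orbyt would get 4.
- Std4: Nexon compares 4, 0, 1 and picks Alpha; Orbyt would get 8.
Among 1, 9, 4, 8, the best is 9 at Std2. Subgame-perfect outcome: (Alpha, Std2) with payoffs (6, 9).

Std2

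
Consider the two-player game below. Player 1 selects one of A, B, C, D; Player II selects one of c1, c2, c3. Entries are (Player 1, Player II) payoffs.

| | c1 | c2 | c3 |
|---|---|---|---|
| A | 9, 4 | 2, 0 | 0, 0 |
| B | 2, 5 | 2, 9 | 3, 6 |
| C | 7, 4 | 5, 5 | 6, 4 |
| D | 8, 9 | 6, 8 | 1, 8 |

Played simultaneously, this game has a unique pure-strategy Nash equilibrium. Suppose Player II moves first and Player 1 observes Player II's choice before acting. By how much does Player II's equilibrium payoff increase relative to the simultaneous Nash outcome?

4

Player 1 best-responds to each possible Player II move:
- c1 → Player 1 plays A (best of 9, 2, 7, 8); Player II gets 4.
- c2 → Player 1 plays D (best of 2, 2, 5, 6); Player II gets 8.
- c3 → Player 1 plays C (best of 0, 3, 6, 1); Player II gets 4.
Player II's induced payoffs are 4, 8, 4, so Player II commits to c2. Subgame-perfect outcome: (D, c2) with payoffs (6, 8).
For the simultaneous game, intersect best replies.
Player 1's best replies: c1→A; c2→D; c3→C.
Player II's best replies: A→c1; B→c2; C→c2; D→c1.
The unique mutual best reply is (A, c1), giving (9, 4).
Player II's commitment gain: 8 − 4 = 4.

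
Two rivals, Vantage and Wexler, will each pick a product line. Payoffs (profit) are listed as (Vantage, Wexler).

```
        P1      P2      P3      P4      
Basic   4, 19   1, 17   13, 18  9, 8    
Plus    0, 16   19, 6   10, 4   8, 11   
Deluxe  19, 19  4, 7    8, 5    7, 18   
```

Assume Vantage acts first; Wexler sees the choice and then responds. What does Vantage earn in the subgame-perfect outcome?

19

Wexler best-responds to each possible Vantage move:
- Basic → Wexler plays P1 (best of 19, 17, 18, 8); Vantage gets 4.
- Plus → Wexler plays P1 (best of 16, 6, 4, 11); Vantage gets 0.
- Deluxe → Wexler plays P1 (best of 19, 7, 5, 18); Vantage gets 19.
Maximizing over 4, 0, 19, Vantage chooses Deluxe. Subgame-perfect outcome: (Deluxe, P1) with payoffs (19, 19).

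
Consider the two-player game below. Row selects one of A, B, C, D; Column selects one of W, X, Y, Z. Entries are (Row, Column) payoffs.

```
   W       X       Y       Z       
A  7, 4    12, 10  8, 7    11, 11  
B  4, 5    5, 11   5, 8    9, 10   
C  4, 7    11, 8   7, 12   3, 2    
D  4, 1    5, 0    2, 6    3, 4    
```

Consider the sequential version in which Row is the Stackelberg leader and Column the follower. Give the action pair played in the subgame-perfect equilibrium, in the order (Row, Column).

(A, Z)

Solve by backward induction (Row leads).
- A → Column plays Z (best of 4, 10, 7, 11); Row gets 11.
- B → Column plays X (best of 5, 11, 8, 10); Row gets 5.
- C → Column plays Y (best of 7, 8, 12, 2); Row gets 7.
- D → Column plays Y (best of 1, 0, 6, 4); Row gets 2.
Maximizing over 11, 5, 7, 2, Row chooses A. Subgame-perfect outcome: (A, Z) with payoffs (11, 11).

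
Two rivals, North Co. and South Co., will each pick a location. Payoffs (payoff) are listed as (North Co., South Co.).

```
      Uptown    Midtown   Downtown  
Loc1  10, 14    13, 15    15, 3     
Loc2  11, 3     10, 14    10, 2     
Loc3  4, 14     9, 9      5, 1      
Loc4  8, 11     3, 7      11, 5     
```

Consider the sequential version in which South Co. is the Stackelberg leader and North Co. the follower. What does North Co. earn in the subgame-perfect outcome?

13

Solve by backward induction (South Co. leads).
- Uptown: North Co. compares 10, 11, 4, 8 and picks Loc2; South Co. would get 3.
- Midtown: North Co. compares 13, 10, 9, 3 and picks Loc1; South Co. would get 15.
- Downtown: North Co. compares 15, 10, 5, 11 and picks Loc1; South Co. would get 3.
Maximizing over 3, 15, 3, South Co. chooses Midtown. Subgame-perfect outcome: (Loc1, Midtown) with payoffs (13, 15).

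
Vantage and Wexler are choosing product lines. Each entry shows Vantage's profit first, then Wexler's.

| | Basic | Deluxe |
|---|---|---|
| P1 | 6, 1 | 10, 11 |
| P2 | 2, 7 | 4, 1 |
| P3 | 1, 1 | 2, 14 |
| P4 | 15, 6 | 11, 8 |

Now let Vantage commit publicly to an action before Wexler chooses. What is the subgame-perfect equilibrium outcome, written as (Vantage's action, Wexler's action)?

Solve by backward induction (Vantage leads).
- P1: Wexler compares 1, 11 and picks Deluxe; Vantage would get 10.
- P2: Wexler compares 7, 1 and picks Basic; Vantage would get 2.
- P3: Wexler compares 1, 14 and picks Deluxe; Vantage would get 2.
- P4: Wexler compares 6, 8 and picks Deluxe; Vantage would get 11.
Vantage's induced payoffs are 10, 2, 2, 11, so Vantage commits to P4. Subgame-perfect outcome: (P4, Deluxe) with payoffs (11, 8).

(P4, Deluxe)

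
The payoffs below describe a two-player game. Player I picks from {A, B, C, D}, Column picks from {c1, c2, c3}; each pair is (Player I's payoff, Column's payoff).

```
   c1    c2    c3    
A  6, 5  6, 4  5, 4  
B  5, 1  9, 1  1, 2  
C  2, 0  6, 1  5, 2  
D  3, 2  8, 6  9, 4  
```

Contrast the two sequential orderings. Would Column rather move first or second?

second

If Player I leads: Column's best replies are A→c1, B→c3, C→c3, D→c2; Player I's induced payoffs 6, 1, 5, 8; outcome (D, c2), payoffs (8, 6).
If Column leads: Player I's best replies are c1→A, c2→B, c3→D; Column's induced payoffs 5, 1, 4; outcome (A, c1), payoffs (6, 5).
Column gets 5 moving first and 6 moving second, so Column prefers to move second.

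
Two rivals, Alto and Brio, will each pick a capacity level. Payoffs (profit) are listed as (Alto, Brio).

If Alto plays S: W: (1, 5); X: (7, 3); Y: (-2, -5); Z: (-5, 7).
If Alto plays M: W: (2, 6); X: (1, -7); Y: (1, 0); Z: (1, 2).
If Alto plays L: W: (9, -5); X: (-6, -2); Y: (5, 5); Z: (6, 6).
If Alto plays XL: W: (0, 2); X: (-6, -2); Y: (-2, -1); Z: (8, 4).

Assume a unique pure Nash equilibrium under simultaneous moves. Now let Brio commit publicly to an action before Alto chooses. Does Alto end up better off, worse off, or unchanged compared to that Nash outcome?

worse off

Alto best-responds to each possible Brio move:
- W → Alto plays L (best of 1, 2, 9, 0); Brio gets -5.
- X → Alto plays S (best of 7, 1, -6, -6); Brio gets 3.
- Y → Alto plays L (best of -2, 1, 5, -2); Brio gets 5.
- Z → Alto plays XL (best of -5, 1, 6, 8); Brio gets 4.
Brio's induced payoffs are -5, 3, 5, 4, so Brio commits to Y. Subgame-perfect outcome: (L, Y) with payoffs (5, 5).
Now find the simultaneous Nash equilibrium.
Alto's best replies: W→L; X→S; Y→L; Z→XL.
Brio's best replies: S→Z; M→W; L→Z; XL→Z.
Only (XL, Z) has each player best-responding; Nash payoffs (8, 4).
Alto earns 5 sequentially versus 8 at the Nash outcome: worse off.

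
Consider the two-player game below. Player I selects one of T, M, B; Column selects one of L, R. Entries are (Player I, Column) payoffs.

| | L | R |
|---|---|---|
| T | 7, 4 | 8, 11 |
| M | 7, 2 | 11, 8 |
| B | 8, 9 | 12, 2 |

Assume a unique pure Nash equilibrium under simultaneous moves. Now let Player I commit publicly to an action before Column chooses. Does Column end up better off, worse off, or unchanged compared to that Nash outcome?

Column best-responds to each possible Player I move:
- T → Column plays R (best of 4, 11); Player I gets 8.
- M → Column plays R (best of 2, 8); Player I gets 11.
- B → Column plays L (best of 9, 2); Player I gets 8.
Among 8, 11, 8, the best is 11 at M. Subgame-perfect outcome: (M, R) with payoffs (11, 8).
Under simultaneous play:
Player I's best replies: L→B; R→B.
Column's best replies: T→R; M→R; B→L.
Only (B, L) has each player best-responding; Nash payoffs (8, 9).
Column earns 8 sequentially versus 9 at the Nash outcome: worse off.

worse off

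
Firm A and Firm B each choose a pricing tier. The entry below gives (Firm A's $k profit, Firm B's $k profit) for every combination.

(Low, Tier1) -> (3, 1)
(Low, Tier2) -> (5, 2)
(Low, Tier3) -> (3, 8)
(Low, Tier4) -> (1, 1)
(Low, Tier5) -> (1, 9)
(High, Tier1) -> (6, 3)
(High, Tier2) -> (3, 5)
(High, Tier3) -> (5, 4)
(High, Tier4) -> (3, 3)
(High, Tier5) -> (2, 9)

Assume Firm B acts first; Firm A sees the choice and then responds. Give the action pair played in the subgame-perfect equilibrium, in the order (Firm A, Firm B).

Work backward from Firm A's decision.
- Tier1 → Firm A plays High (best of 3, 6); Firm B gets 3.
- Tier2 → Firm A plays Low (best of 5, 3); Firm B gets 2.
- Tier3 → Firm A plays High (best of 3, 5); Firm B gets 4.
- Tier4 → Firm A plays High (best of 1, 3); Firm B gets 3.
- Tier5 → Firm A plays High (best of 1, 2); Firm B gets 9.
Firm B's induced payoffs are 3, 2, 4, 3, 9, so Firm B commits to Tier5. Subgame-perfect outcome: (High, Tier5) with payoffs (2, 9).

(High, Tier5)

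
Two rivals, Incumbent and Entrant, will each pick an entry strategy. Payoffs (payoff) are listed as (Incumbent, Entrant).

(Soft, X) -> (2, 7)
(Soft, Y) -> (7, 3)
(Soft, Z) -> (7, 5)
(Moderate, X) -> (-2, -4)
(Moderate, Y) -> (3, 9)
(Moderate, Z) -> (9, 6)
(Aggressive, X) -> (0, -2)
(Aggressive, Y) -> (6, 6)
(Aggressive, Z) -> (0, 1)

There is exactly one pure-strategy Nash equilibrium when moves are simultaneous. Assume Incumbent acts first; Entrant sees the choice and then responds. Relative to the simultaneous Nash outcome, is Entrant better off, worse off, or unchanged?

Entrant best-responds to each possible Incumbent move:
- Soft → Entrant plays X (best of 7, 3, 5); Incumbent gets 2.
- Moderate → Entrant plays Y (best of -4, 9, 6); Incumbent gets 3.
- Aggressive → Entrant plays Y (best of -2, 6, 1); Incumbent gets 6.
Among 2, 3, 6, the best is 6 at Aggressive. Subgame-perfect outcome: (Aggressive, Y) with payoffs (6, 6).
Under simultaneous play:
Incumbent's best replies: X→Soft; Y→Soft; Z→Moderate.
Entrant's best replies: Soft→X; Moderate→Y; Aggressive→Y.
Only (Soft, X) has each player best-responding; Nash payoffs (2, 7).
Entrant earns 6 sequentially versus 7 at the Nash outcome: worse off.

worse off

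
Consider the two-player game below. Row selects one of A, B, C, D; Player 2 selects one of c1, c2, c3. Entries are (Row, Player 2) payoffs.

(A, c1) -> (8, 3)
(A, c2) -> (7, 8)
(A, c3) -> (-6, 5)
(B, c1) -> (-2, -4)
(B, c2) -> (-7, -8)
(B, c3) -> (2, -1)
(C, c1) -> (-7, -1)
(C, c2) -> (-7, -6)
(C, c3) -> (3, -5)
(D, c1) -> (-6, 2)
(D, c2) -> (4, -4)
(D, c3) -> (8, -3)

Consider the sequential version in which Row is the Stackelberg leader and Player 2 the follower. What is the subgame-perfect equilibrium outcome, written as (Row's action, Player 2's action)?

Work backward from Player 2's decision.
- A: Player 2 compares 3, 8, 5 and picks c2; Row would get 7.
- B: Player 2 compares -4, -8, -1 and picks c3; Row would get 2.
- C: Player 2 compares -1, -6, -5 and picks c1; Row would get -7.
- D: Player 2 compares 2, -4, -3 and picks c1; Row would get -6.
Among 7, 2, -7, -6, the best is 7 at A. Subgame-perfect outcome: (A, c2) with payoffs (7, 8).

(A, c2)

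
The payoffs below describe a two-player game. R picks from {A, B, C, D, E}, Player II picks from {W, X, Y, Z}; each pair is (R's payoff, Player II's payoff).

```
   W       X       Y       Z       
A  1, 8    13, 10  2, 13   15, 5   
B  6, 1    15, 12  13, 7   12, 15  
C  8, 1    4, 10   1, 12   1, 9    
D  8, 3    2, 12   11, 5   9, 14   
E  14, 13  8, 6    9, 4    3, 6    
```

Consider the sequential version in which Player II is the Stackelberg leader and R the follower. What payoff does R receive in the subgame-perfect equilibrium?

Work backward from R's decision.
- W → R plays E (best of 1, 6, 8, 8, 14); Player II gets 13.
- X → R plays B (best of 13, 15, 4, 2, 8); Player II gets 12.
- Y → R plays B (best of 2, 13, 1, 11, 9); Player II gets 7.
- Z → R plays A (best of 15, 12, 1, 9, 3); Player II gets 5.
Player II's induced payoffs are 13, 12, 7, 5, so Player II commits to W. Subgame-perfect outcome: (E, W) with payoffs (14, 13).

14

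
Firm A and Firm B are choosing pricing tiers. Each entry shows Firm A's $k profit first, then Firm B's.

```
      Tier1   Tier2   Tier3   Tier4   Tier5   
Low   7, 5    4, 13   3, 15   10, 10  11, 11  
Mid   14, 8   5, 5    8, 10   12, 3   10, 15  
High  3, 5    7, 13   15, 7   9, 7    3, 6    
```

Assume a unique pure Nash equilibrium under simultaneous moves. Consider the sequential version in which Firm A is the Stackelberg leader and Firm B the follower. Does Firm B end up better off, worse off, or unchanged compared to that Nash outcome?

better off

Backward induction with Firm A moving first.
- Low: Firm B compares 5, 13, 15, 10, 11 and picks Tier3; Firm A would get 3.
- Mid: Firm B compares 8, 5, 10, 3, 15 and picks Tier5; Firm A would get 10.
- High: Firm B compares 5, 13, 7, 7, 6 and picks Tier2; Firm A would get 7.
Firm A's induced payoffs are 3, 10, 7, so Firm A commits to Mid. Subgame-perfect outcome: (Mid, Tier5) with payoffs (10, 15).
Under simultaneous play:
Firm A's best replies: Tier1→Mid; Tier2→High; Tier3→High; Tier4→Mid; Tier5→Low.
Firm B's best replies: Low→Tier3; Mid→Tier5; High→Tier2.
Only (High, Tier2) has each player best-responding; Nash payoffs (7, 13).
Firm B earns 15 sequentially versus 13 at the Nash outcome: better off.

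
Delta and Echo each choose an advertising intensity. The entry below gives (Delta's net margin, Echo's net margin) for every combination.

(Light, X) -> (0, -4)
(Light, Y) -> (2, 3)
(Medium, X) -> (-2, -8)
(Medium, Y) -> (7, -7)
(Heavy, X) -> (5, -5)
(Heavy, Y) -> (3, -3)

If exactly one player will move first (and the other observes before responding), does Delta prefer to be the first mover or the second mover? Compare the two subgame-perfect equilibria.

first

If Delta leads: Echo's best replies are Light→Y, Medium→Y, Heavy→Y; Delta's induced payoffs 2, 7, 3; outcome (Medium, Y), payoffs (7, -7).
If Echo leads: Delta's best replies are X→Heavy, Y→Medium; Echo's induced payoffs -5, -7; outcome (Heavy, X), payoffs (5, -5).
Delta gets 7 moving first and 5 moving second, so Delta prefers to move first.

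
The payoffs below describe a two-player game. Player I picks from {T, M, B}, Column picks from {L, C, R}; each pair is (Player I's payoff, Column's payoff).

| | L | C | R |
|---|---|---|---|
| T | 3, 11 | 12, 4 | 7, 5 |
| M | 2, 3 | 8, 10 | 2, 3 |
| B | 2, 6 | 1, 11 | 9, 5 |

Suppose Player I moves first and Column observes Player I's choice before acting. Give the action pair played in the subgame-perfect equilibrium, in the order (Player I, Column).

(M, C)

Solve by backward induction (Player I leads).
- T → Column plays L (best of 11, 4, 5); Player I gets 3.
- M → Column plays C (best of 3, 10, 3); Player I gets 8.
- B → Column plays C (best of 6, 11, 5); Player I gets 1.
Player I's induced payoffs are 3, 8, 1, so Player I commits to M. Subgame-perfect outcome: (M, C) with payoffs (8, 10).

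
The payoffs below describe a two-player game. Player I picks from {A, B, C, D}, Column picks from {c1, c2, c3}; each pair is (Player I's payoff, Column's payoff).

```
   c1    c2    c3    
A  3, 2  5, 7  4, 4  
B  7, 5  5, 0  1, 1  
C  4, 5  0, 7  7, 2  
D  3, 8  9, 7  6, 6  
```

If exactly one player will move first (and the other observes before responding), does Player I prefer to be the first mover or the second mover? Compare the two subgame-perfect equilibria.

If Player I leads: Column's best replies are A→c2, B→c1, C→c2, D→c1; Player I's induced payoffs 5, 7, 0, 3; outcome (B, c1), payoffs (7, 5).
If Column leads: Player I's best replies are c1→B, c2→D, c3→C; Column's induced payoffs 5, 7, 2; outcome (D, c2), payoffs (9, 7).
Player I gets 7 moving first and 9 moving second, so Player I prefers to move second.

second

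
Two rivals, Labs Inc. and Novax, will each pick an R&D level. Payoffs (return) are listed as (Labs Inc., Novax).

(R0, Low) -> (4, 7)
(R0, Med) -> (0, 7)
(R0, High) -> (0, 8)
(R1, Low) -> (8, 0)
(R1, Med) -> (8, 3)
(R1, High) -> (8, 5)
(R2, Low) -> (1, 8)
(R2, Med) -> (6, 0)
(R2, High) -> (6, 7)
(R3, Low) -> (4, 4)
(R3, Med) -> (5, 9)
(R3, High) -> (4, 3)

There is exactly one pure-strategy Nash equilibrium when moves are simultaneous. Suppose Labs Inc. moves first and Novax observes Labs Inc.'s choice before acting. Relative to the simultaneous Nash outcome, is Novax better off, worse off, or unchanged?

unchanged

Work backward from Novax's decision.
- R0 → Novax plays High (best of 7, 7, 8); Labs Inc. gets 0.
- R1 → Novax plays High (best of 0, 3, 5); Labs Inc. gets 8.
- R2 → Novax plays Low (best of 8, 0, 7); Labs Inc. gets 1.
- R3 → Novax plays Med (best of 4, 9, 3); Labs Inc. gets 5.
Among 0, 8, 1, 5, the best is 8 at R1. Subgame-perfect outcome: (R1, High) with payoffs (8, 5).
For the simultaneous game, intersect best replies.
Labs Inc.'s best replies: Low→R1; Med→R1; High→R1.
Novax's best replies: R0→High; R1→High; R2→Low; R3→Med.
The unique mutual best reply is (R1, High), giving (8, 5).
Novax earns 5 sequentially versus 5 at the Nash outcome: unchanged.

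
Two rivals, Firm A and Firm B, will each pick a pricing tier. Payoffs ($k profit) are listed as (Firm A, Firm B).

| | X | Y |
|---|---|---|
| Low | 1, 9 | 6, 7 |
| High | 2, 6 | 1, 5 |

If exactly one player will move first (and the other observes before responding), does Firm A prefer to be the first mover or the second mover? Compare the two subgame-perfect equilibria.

second

If Firm A leads: Firm B's best replies are Low→X, High→X; Firm A's induced payoffs 1, 2; outcome (High, X), payoffs (2, 6).
If Firm B leads: Firm A's best replies are X→High, Y→Low; Firm B's induced payoffs 6, 7; outcome (Low, Y), payoffs (6, 7).
Firm A gets 2 moving first and 6 moving second, so Firm A prefers to move second.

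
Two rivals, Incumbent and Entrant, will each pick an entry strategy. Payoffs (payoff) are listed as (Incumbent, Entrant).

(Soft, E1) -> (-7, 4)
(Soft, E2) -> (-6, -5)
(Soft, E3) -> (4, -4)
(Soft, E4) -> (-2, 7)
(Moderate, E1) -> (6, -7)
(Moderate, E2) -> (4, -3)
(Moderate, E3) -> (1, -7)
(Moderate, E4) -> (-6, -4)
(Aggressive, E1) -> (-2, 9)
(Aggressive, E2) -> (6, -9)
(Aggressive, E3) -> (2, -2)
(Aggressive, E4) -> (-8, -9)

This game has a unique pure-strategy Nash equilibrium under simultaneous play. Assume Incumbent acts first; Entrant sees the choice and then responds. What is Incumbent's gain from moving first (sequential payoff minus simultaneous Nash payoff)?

Entrant best-responds to each possible Incumbent move:
- Soft → Entrant plays E4 (best of 4, -5, -4, 7); Incumbent gets -2.
- Moderate → Entrant plays E2 (best of -7, -3, -7, -4); Incumbent gets 4.
- Aggressive → Entrant plays E1 (best of 9, -9, -2, -9); Incumbent gets -2.
Maximizing over -2, 4, -2, Incumbent chooses Moderate. Subgame-perfect outcome: (Moderate, E2) with payoffs (4, -3).
Now find the simultaneous Nash equilibrium.
Incumbent's best replies: E1→Moderate; E2→Aggressive; E3→Soft; E4→Soft.
Entrant's best replies: Soft→E4; Moderate→E2; Aggressive→E1.
The unique mutual best reply is (Soft, E4), giving (-2, 7).
Incumbent's commitment gain: 4 − -2 = 6.

6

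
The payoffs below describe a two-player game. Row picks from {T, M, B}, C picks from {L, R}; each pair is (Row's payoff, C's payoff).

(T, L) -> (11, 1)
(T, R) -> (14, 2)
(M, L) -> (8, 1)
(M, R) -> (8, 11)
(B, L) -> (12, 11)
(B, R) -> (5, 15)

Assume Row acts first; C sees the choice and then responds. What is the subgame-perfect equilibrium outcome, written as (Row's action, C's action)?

C best-responds to each possible Row move:
- T: C compares 1, 2 and picks R; Row would get 14.
- M: C compares 1, 11 and picks R; Row would get 8.
- B: C compares 11, 15 and picks R; Row would get 5.
Among 14, 8, 5, the best is 14 at T. Subgame-perfect outcome: (T, R) with payoffs (14, 2).

(T, R)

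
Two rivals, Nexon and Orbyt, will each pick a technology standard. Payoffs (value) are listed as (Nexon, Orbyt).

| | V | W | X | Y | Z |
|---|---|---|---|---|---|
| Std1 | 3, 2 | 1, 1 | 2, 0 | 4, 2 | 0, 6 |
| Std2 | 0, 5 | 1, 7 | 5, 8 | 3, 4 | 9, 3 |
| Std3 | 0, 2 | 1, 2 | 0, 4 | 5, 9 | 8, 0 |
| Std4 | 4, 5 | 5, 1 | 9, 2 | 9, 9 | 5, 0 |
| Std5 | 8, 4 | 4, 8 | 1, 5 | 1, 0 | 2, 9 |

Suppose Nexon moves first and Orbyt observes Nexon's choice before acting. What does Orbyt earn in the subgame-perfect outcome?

Orbyt best-responds to each possible Nexon move:
- Std1 → Orbyt plays Z (best of 2, 1, 0, 2, 6); Nexon gets 0.
- Std2 → Orbyt plays X (best of 5, 7, 8, 4, 3); Nexon gets 5.
- Std3 → Orbyt plays Y (best of 2, 2, 4, 9, 0); Nexon gets 5.
- Std4 → Orbyt plays Y (best of 5, 1, 2, 9, 0); Nexon gets 9.
- Std5 → Orbyt plays Z (best of 4, 8, 5, 0, 9); Nexon gets 2.
Among 0, 5, 5, 9, 2, the best is 9 at Std4. Subgame-perfect outcome: (Std4, Y) with payoffs (9, 9).

9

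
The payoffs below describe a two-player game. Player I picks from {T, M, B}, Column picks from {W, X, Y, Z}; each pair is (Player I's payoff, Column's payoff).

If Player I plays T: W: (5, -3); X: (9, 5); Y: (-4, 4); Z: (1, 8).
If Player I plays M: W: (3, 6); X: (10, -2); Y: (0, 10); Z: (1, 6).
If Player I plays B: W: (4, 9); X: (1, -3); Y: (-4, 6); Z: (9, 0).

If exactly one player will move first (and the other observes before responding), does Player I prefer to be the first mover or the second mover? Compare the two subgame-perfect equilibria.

first

If Player I leads: Column's best replies are T→Z, M→Y, B→W; Player I's induced payoffs 1, 0, 4; outcome (B, W), payoffs (4, 9).
If Column leads: Player I's best replies are W→T, X→M, Y→M, Z→B; Column's induced payoffs -3, -2, 10, 0; outcome (M, Y), payoffs (0, 10).
Player I gets 4 moving first and 0 moving second, so Player I prefers to move first.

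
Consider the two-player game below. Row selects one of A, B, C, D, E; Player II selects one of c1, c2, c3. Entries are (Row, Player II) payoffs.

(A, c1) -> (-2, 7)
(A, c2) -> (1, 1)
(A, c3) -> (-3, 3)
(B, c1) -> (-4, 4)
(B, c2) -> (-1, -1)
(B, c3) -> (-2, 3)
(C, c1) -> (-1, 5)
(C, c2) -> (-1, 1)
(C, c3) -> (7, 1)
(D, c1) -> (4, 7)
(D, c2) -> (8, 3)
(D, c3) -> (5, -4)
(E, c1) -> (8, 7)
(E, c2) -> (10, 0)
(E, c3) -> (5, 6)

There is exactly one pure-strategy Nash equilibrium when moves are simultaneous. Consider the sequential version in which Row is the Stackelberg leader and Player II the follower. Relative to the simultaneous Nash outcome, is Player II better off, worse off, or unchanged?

Player II best-responds to each possible Row move:
- A → Player II plays c1 (best of 7, 1, 3); Row gets -2.
- B → Player II plays c1 (best of 4, -1, 3); Row gets -4.
- C → Player II plays c1 (best of 5, 1, 1); Row gets -1.
- D → Player II plays c1 (best of 7, 3, -4); Row gets 4.
- E → Player II plays c1 (best of 7, 0, 6); Row gets 8.
Row's induced payoffs are -2, -4, -1, 4, 8, so Row commits to E. Subgame-perfect outcome: (E, c1) with payoffs (8, 7).
Under simultaneous play:
Row's best replies: c1→E; c2→E; c3→C.
Player II's best replies: A→c1; B→c1; C→c1; D→c1; E→c1.
The unique mutual best reply is (E, c1), giving (8, 7).
Player II earns 7 sequentially versus 7 at the Nash outcome: unchanged.

unchanged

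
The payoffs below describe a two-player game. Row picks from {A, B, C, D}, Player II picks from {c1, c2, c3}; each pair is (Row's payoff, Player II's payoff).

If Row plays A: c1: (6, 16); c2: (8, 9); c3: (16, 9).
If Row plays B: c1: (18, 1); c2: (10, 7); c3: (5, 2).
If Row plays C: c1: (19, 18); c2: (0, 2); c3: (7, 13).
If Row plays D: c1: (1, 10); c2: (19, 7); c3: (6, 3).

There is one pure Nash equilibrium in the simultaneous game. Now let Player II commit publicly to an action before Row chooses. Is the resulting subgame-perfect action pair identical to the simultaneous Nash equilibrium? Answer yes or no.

yes

Solve by backward induction (Player II leads).
- c1 → Row plays C (best of 6, 18, 19, 1); Player II gets 18.
- c2 → Row plays D (best of 8, 10, 0, 19); Player II gets 7.
- c3 → Row plays A (best of 16, 5, 7, 6); Player II gets 9.
Maximizing over 18, 7, 9, Player II chooses c1. Subgame-perfect outcome: (C, c1) with payoffs (19, 18).
Now find the simultaneous Nash equilibrium.
Row's best replies: c1→C; c2→D; c3→A.
Player II's best replies: A→c1; B→c2; C→c1; D→c1.
Only (C, c1) has each player best-responding; Nash payoffs (19, 18).
Sequential outcome (C, c1) coincides with the Nash profile (C, c1).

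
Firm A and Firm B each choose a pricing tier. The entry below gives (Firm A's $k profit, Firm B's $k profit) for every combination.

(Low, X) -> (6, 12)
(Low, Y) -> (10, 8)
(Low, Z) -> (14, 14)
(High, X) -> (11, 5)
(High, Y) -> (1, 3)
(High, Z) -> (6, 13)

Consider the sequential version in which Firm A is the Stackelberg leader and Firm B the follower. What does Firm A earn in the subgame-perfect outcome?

Firm B best-responds to each possible Firm A move:
- Low → Firm B plays Z (best of 12, 8, 14); Firm A gets 14.
- High → Firm B plays Z (best of 5, 3, 13); Firm A gets 6.
Among 14, 6, the best is 14 at Low. Subgame-perfect outcome: (Low, Z) with payoffs (14, 14).

14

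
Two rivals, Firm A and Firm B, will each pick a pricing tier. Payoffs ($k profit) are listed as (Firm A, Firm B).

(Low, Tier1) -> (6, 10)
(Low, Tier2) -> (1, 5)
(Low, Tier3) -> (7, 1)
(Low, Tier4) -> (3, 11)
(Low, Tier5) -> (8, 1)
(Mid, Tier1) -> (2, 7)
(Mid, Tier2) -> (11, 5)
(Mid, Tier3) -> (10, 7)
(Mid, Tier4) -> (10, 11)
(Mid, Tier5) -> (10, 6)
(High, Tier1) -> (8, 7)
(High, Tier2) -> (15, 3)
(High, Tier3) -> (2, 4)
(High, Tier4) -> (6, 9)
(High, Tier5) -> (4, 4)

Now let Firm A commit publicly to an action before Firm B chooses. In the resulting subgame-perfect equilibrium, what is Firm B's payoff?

11

Solve by backward induction (Firm A leads).
- Low: BR = Tier4, leader payoff 3.
- Mid: BR = Tier4, leader payoff 10.
- High: BR = Tier4, leader payoff 6.
Among 3, 10, 6, the best is 10 at Mid. Subgame-perfect outcome: (Mid, Tier4) with payoffs (10, 11).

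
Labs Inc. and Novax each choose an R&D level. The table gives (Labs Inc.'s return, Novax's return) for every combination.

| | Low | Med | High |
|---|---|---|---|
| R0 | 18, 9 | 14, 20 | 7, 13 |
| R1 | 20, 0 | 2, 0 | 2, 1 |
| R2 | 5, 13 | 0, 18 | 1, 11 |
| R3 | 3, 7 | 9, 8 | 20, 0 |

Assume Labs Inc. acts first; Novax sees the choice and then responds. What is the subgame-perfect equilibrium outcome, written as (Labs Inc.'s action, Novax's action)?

(R0, Med)

Novax best-responds to each possible Labs Inc. move:
- R0 → Novax plays Med (best of 9, 20, 13); Labs Inc. gets 14.
- R1 → Novax plays High (best of 0, 0, 1); Labs Inc. gets 2.
- R2 → Novax plays Med (best of 13, 18, 11); Labs Inc. gets 0.
- R3 → Novax plays Med (best of 7, 8, 0); Labs Inc. gets 9.
Among 14, 2, 0, 9, the best is 14 at R0. Subgame-perfect outcome: (R0, Med) with payoffs (14, 20).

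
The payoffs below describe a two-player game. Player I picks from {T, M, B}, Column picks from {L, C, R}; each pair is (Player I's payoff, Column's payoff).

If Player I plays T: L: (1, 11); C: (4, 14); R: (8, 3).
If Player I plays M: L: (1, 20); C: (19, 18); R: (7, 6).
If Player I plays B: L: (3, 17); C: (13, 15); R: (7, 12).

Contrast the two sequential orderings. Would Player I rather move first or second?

If Player I leads: Column's best replies are T→C, M→L, B→L; Player I's induced payoffs 4, 1, 3; outcome (T, C), payoffs (4, 14).
If Column leads: Player I's best replies are L→B, C→M, R→T; Column's induced payoffs 17, 18, 3; outcome (M, C), payoffs (19, 18).
Player I gets 4 moving first and 19 moving second, so Player I prefers to move second.

second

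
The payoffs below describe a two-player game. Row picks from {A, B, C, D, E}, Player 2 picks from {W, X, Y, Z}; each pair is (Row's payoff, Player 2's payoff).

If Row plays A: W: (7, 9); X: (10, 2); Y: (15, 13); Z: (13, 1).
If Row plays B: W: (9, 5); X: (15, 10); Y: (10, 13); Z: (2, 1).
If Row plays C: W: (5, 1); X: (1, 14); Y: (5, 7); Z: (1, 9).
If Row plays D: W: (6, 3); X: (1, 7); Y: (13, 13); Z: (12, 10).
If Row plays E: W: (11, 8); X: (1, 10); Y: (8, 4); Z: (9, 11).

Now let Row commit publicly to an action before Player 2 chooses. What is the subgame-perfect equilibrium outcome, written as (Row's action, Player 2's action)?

Solve by backward induction (Row leads).
- A: Player 2 compares 9, 2, 13, 1 and picks Y; Row would get 15.
- B: Player 2 compares 5, 10, 13, 1 and picks Y; Row would get 10.
- C: Player 2 compares 1, 14, 7, 9 and picks X; Row would get 1.
- D: Player 2 compares 3, 7, 13, 10 and picks Y; Row would get 13.
- E: Player 2 compares 8, 10, 4, 11 and picks Z; Row would get 9.
Among 15, 10, 1, 13, 9, the best is 15 at A. Subgame-perfect outcome: (A, Y) with payoffs (15, 13).

(A, Y)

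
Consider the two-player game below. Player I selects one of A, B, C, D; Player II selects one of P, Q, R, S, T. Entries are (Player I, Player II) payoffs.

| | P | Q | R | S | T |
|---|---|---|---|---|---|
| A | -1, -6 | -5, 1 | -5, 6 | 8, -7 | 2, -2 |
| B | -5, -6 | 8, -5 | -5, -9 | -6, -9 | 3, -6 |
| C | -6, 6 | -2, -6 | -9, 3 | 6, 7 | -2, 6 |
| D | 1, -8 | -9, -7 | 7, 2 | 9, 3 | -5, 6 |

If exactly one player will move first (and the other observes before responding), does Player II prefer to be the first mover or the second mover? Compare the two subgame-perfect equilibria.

first

If Player I leads: Player II's best replies are A→R, B→Q, C→S, D→T; Player I's induced payoffs -5, 8, 6, -5; outcome (B, Q), payoffs (8, -5).
If Player II leads: Player I's best replies are P→D, Q→B, R→D, S→D, T→B; Player II's induced payoffs -8, -5, 2, 3, -6; outcome (D, S), payoffs (9, 3).
Player II gets 3 moving first and -5 moving second, so Player II prefers to move first.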